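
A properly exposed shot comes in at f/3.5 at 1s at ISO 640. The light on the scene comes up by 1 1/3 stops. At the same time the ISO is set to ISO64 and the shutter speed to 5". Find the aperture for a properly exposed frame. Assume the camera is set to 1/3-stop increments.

Scene light: 1 1/3 stops brighter.
ISO: 640 → 500 → 400 → 320 → 250 → 200 → 160 → 125 → 100 → 80 → 64 — 3 1/3 stops dropped (darker).
Shutter speed: 1 → 1.3 → 1.6 → 2 → 2.5 → 3.2 → 4 → 5 — 2 1/3 stops longer (brighter).
Net so far: 1/3 stop brighter. Aperture: f/3.5 → f/4.

f/4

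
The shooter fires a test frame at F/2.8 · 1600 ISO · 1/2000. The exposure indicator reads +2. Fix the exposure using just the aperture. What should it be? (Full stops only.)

Overexposed by 2 stops → need 2 stops darker.
Aperture: f/2.8 → f/4 → f/5.6.

f/5.6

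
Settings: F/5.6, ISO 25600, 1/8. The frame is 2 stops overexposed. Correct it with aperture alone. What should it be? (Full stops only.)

Overexposed by 2 stops → need 2 stops darker.
Aperture: f/5.6 → f/8 → f/11.

f/11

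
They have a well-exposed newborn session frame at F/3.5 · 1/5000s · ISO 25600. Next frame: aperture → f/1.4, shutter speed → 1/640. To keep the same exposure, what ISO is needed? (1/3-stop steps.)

Aperture: f/3.5 → f/3.2 → f/2.8 → f/2.5 → f/2.2 → f/2 → f/1.8 → f/1.6 → f/1.4 — 2 2/3 stops opened up (brighter).
Shutter speed: 1/5000 → 1/4000 → 1/3200 → 1/2500 → 1/2000 → 1/1600 → 1/1250 → 1/1000 → 1/800 → 1/640 — 3 stops slower (brighter).
Net change so far: 5 2/3 stops brighter. Offset with the ISO: 25600 → 20000 → 16000 → 12800 → 10000 → 8000 → 6400 → 5000 → 4000 → 3200 → 2500 → 2000 → 1600 → 1250 → 1000 → 800 → 640 → 500.

ISO 500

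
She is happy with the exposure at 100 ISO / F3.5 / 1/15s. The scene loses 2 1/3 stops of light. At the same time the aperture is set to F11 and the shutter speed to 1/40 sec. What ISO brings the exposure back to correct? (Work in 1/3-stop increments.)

ISO 12800

Scene light: 2 1/3 stops darker.
Aperture: f/3.5 → f/4 → f/4.5 → f/5 → f/5.6 → f/6.3 → f/7.1 → f/8 → f/9 → f/10 → f/11 — 3 1/3 stops narrower (darker).
Shutter speed: 1/15 → 1/20 → 1/25 → 1/30 → 1/40 — 1 1/3 stops faster (darker).
Net so far: 7 stops darker. ISO: 100 → 125 → 160 → 200 → 250 → 320 → 400 → 500 → 640 → 800 → 1000 → 1250 → 1600 → 2000 → 2500 → 3200 → 4000 → 5000 → 6400 → 8000 → 10000 → 12800.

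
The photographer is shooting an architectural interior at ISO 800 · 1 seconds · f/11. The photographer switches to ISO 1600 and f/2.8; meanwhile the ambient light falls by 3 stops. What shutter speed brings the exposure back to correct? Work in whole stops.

1/4s

Scene light: 3 stops darker.
ISO: 800 → 1600 — 1 stop higher (brighter).
Aperture: f/11 → f/8 → f/5.6 → f/4 → f/2.8 — 4 stops larger aperture (brighter).
Net so far: 2 stops brighter. Shutter speed: 1 → 1/2 → 1/4.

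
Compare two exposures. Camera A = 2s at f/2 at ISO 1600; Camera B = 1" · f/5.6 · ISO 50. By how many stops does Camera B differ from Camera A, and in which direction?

Aperture: f/2 → f/2.8 → f/4 → f/5.6 — 3 stops smaller aperture (darker).
Shutter speed: 2 → 1 — 1 stop faster (darker).
ISO: 1600 → 800 → 400 → 200 → 100 → 50 — 5 stops dropped (darker).
Net: −3 −1 −5 = −9 stops.

9 stops darker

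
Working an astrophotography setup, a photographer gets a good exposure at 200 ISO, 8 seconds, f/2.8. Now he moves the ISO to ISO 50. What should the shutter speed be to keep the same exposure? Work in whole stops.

ISO: 200 → 100 → 50 — 2 stops dropped (darker).
Need 2 stops brighter from the shutter speed: 8 → 15 → 30.

30 s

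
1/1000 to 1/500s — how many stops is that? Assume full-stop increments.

1 stop

1/1000 → 1/500 — count the steps: 1 stop.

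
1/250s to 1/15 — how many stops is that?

1/250 → 1/125 → 1/60 → 1/30 → 1/15 — count the steps: 4 stops.

4 stops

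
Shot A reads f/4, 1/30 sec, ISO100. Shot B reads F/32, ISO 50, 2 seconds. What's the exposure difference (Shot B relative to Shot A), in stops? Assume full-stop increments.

1 stop darker

Aperture: f/4 → f/5.6 → f/8 → f/11 → f/16 → f/22 → f/32 — 6 stops stopped down (darker).
Shutter speed: 1/30 → 1/15 → 1/8 → 1/4 → 1/2 → 1 → 2 — 6 stops slower (brighter).
ISO: 100 → 50 — 1 stop dropped (darker).
Net: −6 +6 −1 = −1 stop.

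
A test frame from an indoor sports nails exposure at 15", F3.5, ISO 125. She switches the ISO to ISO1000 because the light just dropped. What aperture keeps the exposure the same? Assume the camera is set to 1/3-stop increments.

ISO: 125 → 160 → 200 → 250 → 320 → 400 → 500 → 640 → 800 → 1000 — 3 stops higher (brighter).
Need 3 stops darker from the aperture: f/3.5 → f/4 → f/4.5 → f/5 → f/5.6 → f/6.3 → f/7.1 → f/8 → f/9 → f/10.

f/10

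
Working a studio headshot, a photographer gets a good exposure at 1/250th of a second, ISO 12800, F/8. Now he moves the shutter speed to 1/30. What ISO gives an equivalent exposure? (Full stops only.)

Shutter speed: 1/250 → 1/125 → 1/60 → 1/30 — 3 stops longer (brighter).
Need 3 stops darker from the ISO: 12800 → 6400 → 3200 → 1600.

ISO 1600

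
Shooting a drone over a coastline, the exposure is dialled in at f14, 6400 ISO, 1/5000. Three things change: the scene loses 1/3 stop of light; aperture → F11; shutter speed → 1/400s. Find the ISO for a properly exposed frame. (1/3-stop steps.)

Scene light: 1/3 stop darker.
Aperture: f/14 → f/13 → f/11 — 2/3 stop wider (brighter).
Shutter speed: 1/5000 → 1/4000 → 1/3200 → 1/2500 → 1/2000 → 1/1600 → 1/1250 → 1/1000 → 1/800 → 1/640 → 1/500 → 1/400 — 3 2/3 stops longer (brighter).
Net so far: 4 stops brighter. ISO: 6400 → 5000 → 4000 → 3200 → 2500 → 2000 → 1600 → 1250 → 1000 → 800 → 640 → 500 → 400.

ISO 400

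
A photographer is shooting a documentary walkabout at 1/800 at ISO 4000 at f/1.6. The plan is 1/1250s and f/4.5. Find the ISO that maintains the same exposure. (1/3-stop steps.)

Shutter speed: 1/800 → 1/1000 → 1/1250 — 2/3 stop faster (darker).
Aperture: f/1.6 → f/1.8 → f/2 → f/2.2 → f/2.5 → f/2.8 → f/3.2 → f/3.5 → f/4 → f/4.5 — 3 stops smaller aperture (darker).
Net change so far: 3 2/3 stops darker. Offset with the ISO: 4000 → 5000 → 6400 → 8000 → 10000 → 12800 → 16000 → 20000 → 25600 → 32000 → 40000 → 51200.

ISO 51200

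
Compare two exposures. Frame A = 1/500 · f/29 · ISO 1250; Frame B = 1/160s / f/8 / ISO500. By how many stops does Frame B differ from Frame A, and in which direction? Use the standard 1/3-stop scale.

Aperture: f/29 → f/25 → f/22 → f/20 → f/18 → f/16 → f/14 → f/13 → f/11 → f/10 → f/9 → f/8 — 3 2/3 stops wider (brighter).
Shutter speed: 1/500 → 1/400 → 1/320 → 1/250 → 1/200 → 1/160 — 1 2/3 stops longer (brighter).
ISO: 1250 → 1000 → 800 → 640 → 500 — 1 1/3 stops lower (darker).
Net: +3 2/3 +1 2/3 −1 1/3 = +4 stops.

4 stops brighter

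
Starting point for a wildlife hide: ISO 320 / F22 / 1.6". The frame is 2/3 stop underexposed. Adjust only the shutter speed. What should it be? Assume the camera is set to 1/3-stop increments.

Underexposed by 2/3 stop → need 2/3 stop brighter.
Shutter speed: 1.6 → 2 → 2.5.

2.5 s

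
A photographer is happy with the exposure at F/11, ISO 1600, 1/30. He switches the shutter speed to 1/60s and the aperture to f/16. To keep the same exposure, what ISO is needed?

Shutter speed: 1/30 → 1/60 — 1 stop faster (darker).
Aperture: f/11 → f/16 — 1 stop stopped down (darker).
Net change so far: 2 stops darker. Offset with the ISO: 1600 → 3200 → 6400.

ISO 6400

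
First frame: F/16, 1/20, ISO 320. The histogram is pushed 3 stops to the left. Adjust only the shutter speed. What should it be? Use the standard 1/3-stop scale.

0.4 s

Underexposed by 3 stops → need 3 stops brighter.
Shutter speed: 1/20 → 1/15 → 1/13 → 1/10 → 1/8 → 1/6 → 1/5 → 1/4 → 0.3 → 0.4.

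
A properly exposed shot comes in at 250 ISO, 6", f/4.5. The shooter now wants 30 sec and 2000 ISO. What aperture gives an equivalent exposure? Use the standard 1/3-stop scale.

Shutter speed: 6 → 8 → 10 → 13 → 15 → 20 → 25 → 30 — 2 1/3 stops slower (brighter).
ISO: 250 → 320 → 400 → 500 → 640 → 800 → 1000 → 1250 → 1600 → 2000 — 3 stops higher (brighter).
Net change so far: 5 1/3 stops brighter. Offset with the aperture: f/4.5 → f/5 → f/5.6 → f/6.3 → f/7.1 → f/8 → f/9 → f/10 → f/11 → f/13 → f/14 → f/16 → f/18 → f/20 → f/22 → f/25 → f/29.

f/29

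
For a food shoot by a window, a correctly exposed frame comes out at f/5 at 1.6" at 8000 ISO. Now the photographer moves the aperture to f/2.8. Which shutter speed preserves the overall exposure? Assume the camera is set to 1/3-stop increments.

Aperture: f/5 → f/4.5 → f/4 → f/3.5 → f/3.2 → f/2.8 — 1 2/3 stops wider (brighter).
Need 1 2/3 stops darker from the shutter speed: 1.6 → 1.3 → 1 → 0.8 → 0.6 → 0.5.

0.5 s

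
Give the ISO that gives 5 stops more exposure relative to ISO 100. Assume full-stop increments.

ISO 3200

ISO: 100 → 200 → 400 → 800 → 1600 → 3200 — 5 stops higher (brighter).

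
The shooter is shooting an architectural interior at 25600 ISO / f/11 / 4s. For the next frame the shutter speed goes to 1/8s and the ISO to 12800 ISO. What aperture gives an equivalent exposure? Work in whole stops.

Shutter speed: 4 → 2 → 1 → 1/2 → 1/4 → 1/8 — 5 stops shorter (darker).
ISO: 25600 → 12800 — 1 stop lower (darker).
Net change so far: 6 stops darker. Offset with the aperture: f/11 → f/8 → f/5.6 → f/4 → f/2.8 → f/2 → f/1.4.

f/1.4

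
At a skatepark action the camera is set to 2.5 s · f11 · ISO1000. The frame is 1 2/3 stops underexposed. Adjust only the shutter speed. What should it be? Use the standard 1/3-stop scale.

Underexposed by 1 2/3 stops → need 1 2/3 stops brighter.
Shutter speed: 2.5 → 3.2 → 4 → 5 → 6 → 8.

8 s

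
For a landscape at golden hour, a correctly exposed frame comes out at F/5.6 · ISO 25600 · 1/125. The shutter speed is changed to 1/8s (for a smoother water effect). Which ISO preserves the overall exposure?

Shutter speed: 1/125 → 1/60 → 1/30 → 1/15 → 1/8 — 4 stops longer (brighter).
Need 4 stops darker from the ISO: 25600 → 12800 → 6400 → 3200 → 1600.

ISO 1600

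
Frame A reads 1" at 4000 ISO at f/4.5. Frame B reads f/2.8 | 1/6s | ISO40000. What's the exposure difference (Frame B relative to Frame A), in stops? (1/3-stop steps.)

2 stops brighter

Aperture: f/4.5 → f/4 → f/3.5 → f/3.2 → f/2.8 — 1 1/3 stops wider (brighter).
Shutter speed: 1 → 0.8 → 0.6 → 0.5 → 0.4 → 0.3 → 1/4 → 1/5 → 1/6 — 2 2/3 stops faster (darker).
ISO: 4000 → 5000 → 6400 → 8000 → 10000 → 12800 → 16000 → 20000 → 25600 → 32000 → 40000 — 3 1/3 stops raised (brighter).
Net: +1 1/3 −2 2/3 +3 1/3 = +2 stops.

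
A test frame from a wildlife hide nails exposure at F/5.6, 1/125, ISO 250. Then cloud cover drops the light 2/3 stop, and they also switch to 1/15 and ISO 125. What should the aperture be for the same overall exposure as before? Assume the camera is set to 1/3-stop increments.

Scene light: 2/3 stop darker.
Shutter speed: 1/125 → 1/100 → 1/80 → 1/60 → 1/50 → 1/40 → 1/30 → 1/25 → 1/20 → 1/15 — 3 stops longer (brighter).
ISO: 250 → 200 → 160 → 125 — 1 stop lower (darker).
Net so far: 1 1/3 stops brighter. Aperture: f/5.6 → f/6.3 → f/7.1 → f/8 → f/9.

f/9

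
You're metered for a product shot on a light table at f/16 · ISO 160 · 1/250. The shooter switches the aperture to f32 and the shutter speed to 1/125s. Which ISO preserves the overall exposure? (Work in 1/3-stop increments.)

ISO 320

Aperture: f/16 → f/18 → f/20 → f/22 → f/25 → f/29 → f/32 — 2 stops narrower (darker).
Shutter speed: 1/250 → 1/200 → 1/160 → 1/125 — 1 stop longer (brighter).
Net change so far: 1 stop darker. Offset with the ISO: 160 → 200 → 250 → 320.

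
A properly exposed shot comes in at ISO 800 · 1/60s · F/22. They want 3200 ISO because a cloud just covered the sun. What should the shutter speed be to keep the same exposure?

1/250s

ISO: 800 → 1600 → 3200 — 2 stops raised (brighter).
Need 2 stops darker from the shutter speed: 1/60 → 1/125 → 1/250.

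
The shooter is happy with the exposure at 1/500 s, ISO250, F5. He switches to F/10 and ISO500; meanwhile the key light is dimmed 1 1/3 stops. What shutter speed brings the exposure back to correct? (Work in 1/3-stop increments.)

Scene light: 1 1/3 stops darker.
Aperture: f/5 → f/5.6 → f/6.3 → f/7.1 → f/8 → f/9 → f/10 — 2 stops smaller aperture (darker).
ISO: 250 → 320 → 400 → 500 — 1 stop higher (brighter).
Net so far: 2 1/3 stops darker. Shutter speed: 1/500 → 1/400 → 1/320 → 1/250 → 1/200 → 1/160 → 1/125 → 1/100.

1/100s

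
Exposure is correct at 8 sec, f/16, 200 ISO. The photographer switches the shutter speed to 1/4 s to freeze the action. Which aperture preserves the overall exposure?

Shutter speed: 8 → 4 → 2 → 1 → 1/2 → 1/4 — 5 stops faster (darker).
Need 5 stops brighter from the aperture: f/16 → f/11 → f/8 → f/5.6 → f/4 → f/2.8.

f/2.8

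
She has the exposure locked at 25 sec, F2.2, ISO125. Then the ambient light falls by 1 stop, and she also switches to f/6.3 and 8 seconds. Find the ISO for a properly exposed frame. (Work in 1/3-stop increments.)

ISO 6400

Scene light: 1 stop darker.
Aperture: f/2.2 → f/2.5 → f/2.8 → f/3.2 → f/3.5 → f/4 → f/4.5 → f/5 → f/5.6 → f/6.3 — 3 stops stopped down (darker).
Shutter speed: 25 → 20 → 15 → 13 → 10 → 8 — 1 2/3 stops shorter (darker).
Net so far: 5 2/3 stops darker. ISO: 125 → 160 → 200 → 250 → 320 → 400 → 500 → 640 → 800 → 1000 → 1250 → 1600 → 2000 → 2500 → 3200 → 4000 → 5000 → 6400.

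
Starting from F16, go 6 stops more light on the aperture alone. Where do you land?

f/2

Aperture: f/16 → f/11 → f/8 → f/5.6 → f/4 → f/2.8 → f/2 — 6 stops opened up (brighter).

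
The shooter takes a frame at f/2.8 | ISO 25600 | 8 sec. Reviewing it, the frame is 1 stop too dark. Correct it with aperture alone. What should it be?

f/2

Underexposed by 1 stop → need 1 stop brighter.
Aperture: f/2.8 → f/2.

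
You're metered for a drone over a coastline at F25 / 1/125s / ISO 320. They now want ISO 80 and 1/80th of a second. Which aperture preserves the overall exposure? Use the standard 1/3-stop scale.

ISO: 320 → 250 → 200 → 160 → 125 → 100 → 80 — 2 stops lower (darker).
Shutter speed: 1/125 → 1/100 → 1/80 — 2/3 stop longer (brighter).
Net change so far: 1 1/3 stops darker. Offset with the aperture: f/25 → f/22 → f/20 → f/18 → f/16.

f/16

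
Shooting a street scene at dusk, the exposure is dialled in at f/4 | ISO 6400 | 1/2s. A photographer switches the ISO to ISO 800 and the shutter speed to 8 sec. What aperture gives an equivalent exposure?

f/5.6

ISO: 6400 → 3200 → 1600 → 800 — 3 stops lower (darker).
Shutter speed: 1/2 → 1 → 2 → 4 → 8 — 4 stops longer (brighter).
Net change so far: 1 stop brighter. Offset with the aperture: f/4 → f/5.6.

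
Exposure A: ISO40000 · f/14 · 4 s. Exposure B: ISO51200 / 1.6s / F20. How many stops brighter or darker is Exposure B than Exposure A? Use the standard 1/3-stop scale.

2 stops darker

Aperture: f/14 → f/16 → f/18 → f/20 — 1 stop narrower (darker).
Shutter speed: 4 → 3.2 → 2.5 → 2 → 1.6 — 1 1/3 stops shorter (darker).
ISO: 40000 → 51200 — 1/3 stop higher (brighter).
Net: −1 −1 1/3 +1/3 = −2 stops.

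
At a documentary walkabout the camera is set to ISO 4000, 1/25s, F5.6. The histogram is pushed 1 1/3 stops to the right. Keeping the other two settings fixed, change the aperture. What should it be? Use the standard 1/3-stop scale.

Overexposed by 1 1/3 stops → need 1 1/3 stops darker.
Aperture: f/5.6 → f/6.3 → f/7.1 → f/8 → f/9.

f/9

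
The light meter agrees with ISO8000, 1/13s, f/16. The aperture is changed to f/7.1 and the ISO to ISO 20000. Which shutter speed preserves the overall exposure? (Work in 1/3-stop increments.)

1/160s

Aperture: f/16 → f/14 → f/13 → f/11 → f/10 → f/9 → f/8 → f/7.1 — 2 1/3 stops opened up (brighter).
ISO: 8000 → 10000 → 12800 → 16000 → 20000 — 1 1/3 stops higher (brighter).
Net change so far: 3 2/3 stops brighter. Offset with the shutter speed: 1/13 → 1/15 → 1/20 → 1/25 → 1/30 → 1/40 → 1/50 → 1/60 → 1/80 → 1/100 → 1/125 → 1/160.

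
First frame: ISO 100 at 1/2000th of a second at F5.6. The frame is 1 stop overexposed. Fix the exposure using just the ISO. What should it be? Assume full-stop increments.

Overexposed by 1 stop → need 1 stop darker.
ISO: 100 → 50.

ISO 50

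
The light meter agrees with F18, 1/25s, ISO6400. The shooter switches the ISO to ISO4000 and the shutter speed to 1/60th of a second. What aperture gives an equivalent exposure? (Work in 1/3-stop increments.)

ISO: 6400 → 5000 → 4000 — 2/3 stop lower (darker).
Shutter speed: 1/25 → 1/30 → 1/40 → 1/50 → 1/60 — 1 1/3 stops faster (darker).
Net change so far: 2 stops darker. Offset with the aperture: f/18 → f/16 → f/14 → f/13 → f/11 → f/10 → f/9.

f/9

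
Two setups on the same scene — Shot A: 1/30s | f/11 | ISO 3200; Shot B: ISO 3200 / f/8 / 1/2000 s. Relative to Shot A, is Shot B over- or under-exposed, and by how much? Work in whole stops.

Aperture: f/11 → f/8 — 1 stop larger aperture (brighter).
Shutter speed: 1/30 → 1/60 → 1/125 → 1/250 → 1/500 → 1/1000 → 1/2000 — 6 stops faster (darker).
ISO: unchanged.
Net: +1 −6 = −5 stops.

5 stops darker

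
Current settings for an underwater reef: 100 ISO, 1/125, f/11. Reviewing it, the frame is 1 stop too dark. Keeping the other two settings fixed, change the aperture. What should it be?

f/8

Underexposed by 1 stop → need 1 stop brighter.
Aperture: f/11 → f/8.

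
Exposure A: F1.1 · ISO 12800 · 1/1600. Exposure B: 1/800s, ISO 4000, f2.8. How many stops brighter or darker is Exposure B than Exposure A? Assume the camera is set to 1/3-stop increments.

Aperture: f/1.1 → f/1.2 → f/1.4 → f/1.6 → f/1.8 → f/2 → f/2.2 → f/2.5 → f/2.8 — 2 2/3 stops stopped down (darker).
Shutter speed: 1/1600 → 1/1250 → 1/1000 → 1/800 — 1 stop slower (brighter).
ISO: 12800 → 10000 → 8000 → 6400 → 5000 → 4000 — 1 2/3 stops lower (darker).
Net: −2 2/3 +1 −1 2/3 = −3 1/3 stops.

3 1/3 stops darker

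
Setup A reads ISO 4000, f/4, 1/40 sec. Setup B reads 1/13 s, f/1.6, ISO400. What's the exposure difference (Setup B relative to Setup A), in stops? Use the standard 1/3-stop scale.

Aperture: f/4 → f/3.5 → f/3.2 → f/2.8 → f/2.5 → f/2.2 → f/2 → f/1.8 → f/1.6 — 2 2/3 stops larger aperture (brighter).
Shutter speed: 1/40 → 1/30 → 1/25 → 1/20 → 1/15 → 1/13 — 1 2/3 stops longer (brighter).
ISO: 4000 → 3200 → 2500 → 2000 → 1600 → 1250 → 1000 → 800 → 640 → 500 → 400 — 3 1/3 stops dropped (darker).
Net: +2 2/3 +1 2/3 −3 1/3 = +1 stop.

1 stop brighter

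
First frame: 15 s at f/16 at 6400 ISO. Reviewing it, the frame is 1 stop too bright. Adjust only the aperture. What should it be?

f/22

Overexposed by 1 stop → need 1 stop darker.
Aperture: f/16 → f/22.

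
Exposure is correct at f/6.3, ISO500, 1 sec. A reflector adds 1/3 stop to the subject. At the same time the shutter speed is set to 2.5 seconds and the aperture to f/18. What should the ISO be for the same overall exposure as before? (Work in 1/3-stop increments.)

ISO 1250

Scene light: 1/3 stop brighter.
Shutter speed: 1 → 1.3 → 1.6 → 2 → 2.5 — 1 1/3 stops slower (brighter).
Aperture: f/6.3 → f/7.1 → f/8 → f/9 → f/10 → f/11 → f/13 → f/14 → f/16 → f/18 — 3 stops narrower (darker).
Net so far: 1 1/3 stops darker. ISO: 500 → 640 → 800 → 1000 → 1250.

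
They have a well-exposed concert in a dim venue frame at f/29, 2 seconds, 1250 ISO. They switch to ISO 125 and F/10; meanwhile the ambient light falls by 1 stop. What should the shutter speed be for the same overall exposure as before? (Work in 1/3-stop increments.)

5 s

Scene light: 1 stop darker.
ISO: 1250 → 1000 → 800 → 640 → 500 → 400 → 320 → 250 → 200 → 160 → 125 — 3 1/3 stops dropped (darker).
Aperture: f/29 → f/25 → f/22 → f/20 → f/18 → f/16 → f/14 → f/13 → f/11 → f/10 — 3 stops larger aperture (brighter).
Net so far: 1 1/3 stops darker. Shutter speed: 2 → 2.5 → 3.2 → 4 → 5.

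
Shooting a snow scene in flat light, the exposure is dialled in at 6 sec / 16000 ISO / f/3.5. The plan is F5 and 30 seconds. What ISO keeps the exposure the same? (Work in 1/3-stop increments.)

ISO 6400

Aperture: f/3.5 → f/4 → f/4.5 → f/5 — 1 stop smaller aperture (darker).
Shutter speed: 6 → 8 → 10 → 13 → 15 → 20 → 25 → 30 — 2 1/3 stops slower (brighter).
Net change so far: 1 1/3 stops brighter. Offset with the ISO: 16000 → 12800 → 10000 → 8000 → 6400.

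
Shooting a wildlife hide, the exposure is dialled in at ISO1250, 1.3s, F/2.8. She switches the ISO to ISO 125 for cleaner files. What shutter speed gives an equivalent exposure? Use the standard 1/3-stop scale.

13 s

ISO: 1250 → 1000 → 800 → 640 → 500 → 400 → 320 → 250 → 200 → 160 → 125 — 3 1/3 stops dropped (darker).
Need 3 1/3 stops brighter from the shutter speed: 1.3 → 1.6 → 2 → 2.5 → 3.2 → 4 → 5 → 6 → 8 → 10 → 13.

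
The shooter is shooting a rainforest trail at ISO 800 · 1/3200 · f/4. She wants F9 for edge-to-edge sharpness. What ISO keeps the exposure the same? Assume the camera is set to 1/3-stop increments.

Aperture: f/4 → f/4.5 → f/5 → f/5.6 → f/6.3 → f/7.1 → f/8 → f/9 — 2 1/3 stops stopped down (darker).
Need 2 1/3 stops brighter from the ISO: 800 → 1000 → 1250 → 1600 → 2000 → 2500 → 3200 → 4000.

ISO 4000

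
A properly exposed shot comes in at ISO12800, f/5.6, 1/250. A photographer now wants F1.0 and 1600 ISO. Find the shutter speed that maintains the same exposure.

1/1000s

Aperture: f/5.6 → f/4 → f/2.8 → f/2 → f/1.4 → f/1.0 — 5 stops wider (brighter).
ISO: 12800 → 6400 → 3200 → 1600 — 3 stops dropped (darker).
Net change so far: 2 stops brighter. Offset with the shutter speed: 1/250 → 1/500 → 1/1000.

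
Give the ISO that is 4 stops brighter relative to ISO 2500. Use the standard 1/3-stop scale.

ISO: 2500 → 3200 → 4000 → 5000 → 6400 → 8000 → 10000 → 12800 → 16000 → 20000 → 25600 → 32000 → 40000 — 4 stops raised (brighter).

ISO 40000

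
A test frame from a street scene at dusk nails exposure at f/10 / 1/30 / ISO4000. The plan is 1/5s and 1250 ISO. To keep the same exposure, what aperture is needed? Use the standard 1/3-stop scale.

Shutter speed: 1/30 → 1/25 → 1/20 → 1/15 → 1/13 → 1/10 → 1/8 → 1/6 → 1/5 — 2 2/3 stops slower (brighter).
ISO: 4000 → 3200 → 2500 → 2000 → 1600 → 1250 — 1 2/3 stops dropped (darker).
Net change so far: 1 stop brighter. Offset with the aperture: f/10 → f/11 → f/13 → f/14.

f/14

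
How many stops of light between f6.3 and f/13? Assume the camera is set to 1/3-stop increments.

2 stops

f/6.3 → f/7.1 → f/8 → f/9 → f/10 → f/11 → f/13 — count the steps: 6 third-stops = 2 stops.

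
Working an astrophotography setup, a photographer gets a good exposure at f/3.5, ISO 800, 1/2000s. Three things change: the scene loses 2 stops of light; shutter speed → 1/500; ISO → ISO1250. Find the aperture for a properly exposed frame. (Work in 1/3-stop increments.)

f/4.5

Scene light: 2 stops darker.
Shutter speed: 1/2000 → 1/1600 → 1/1250 → 1/1000 → 1/800 → 1/640 → 1/500 — 2 stops longer (brighter).
ISO: 800 → 1000 → 1250 — 2/3 stop higher (brighter).
Net so far: 2/3 stop brighter. Aperture: f/3.5 → f/4 → f/4.5.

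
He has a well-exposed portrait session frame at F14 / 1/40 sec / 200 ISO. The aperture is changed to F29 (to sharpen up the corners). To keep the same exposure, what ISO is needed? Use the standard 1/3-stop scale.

Aperture: f/14 → f/16 → f/18 → f/20 → f/22 → f/25 → f/29 — 2 stops narrower (darker).
Need 2 stops brighter from the ISO: 200 → 250 → 320 → 400 → 500 → 640 → 800.

ISO 800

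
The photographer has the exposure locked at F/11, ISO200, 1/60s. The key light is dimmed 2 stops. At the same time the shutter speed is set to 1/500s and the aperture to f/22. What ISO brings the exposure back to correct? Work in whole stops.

Scene light: 2 stops darker.
Shutter speed: 1/60 → 1/125 → 1/250 → 1/500 — 3 stops shorter (darker).
Aperture: f/11 → f/16 → f/22 — 2 stops smaller aperture (darker).
Net so far: 7 stops darker. ISO: 200 → 400 → 800 → 1600 → 3200 → 6400 → 12800 → 25600.

ISO 25600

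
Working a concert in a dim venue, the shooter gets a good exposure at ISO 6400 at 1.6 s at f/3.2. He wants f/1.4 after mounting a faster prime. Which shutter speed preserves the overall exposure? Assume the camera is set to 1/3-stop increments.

Aperture: f/3.2 → f/2.8 → f/2.5 → f/2.2 → f/2 → f/1.8 → f/1.6 → f/1.4 — 2 1/3 stops larger aperture (brighter).
Need 2 1/3 stops darker from the shutter speed: 1.6 → 1.3 → 1 → 0.8 → 0.6 → 0.5 → 0.4 → 0.3.

0.3 s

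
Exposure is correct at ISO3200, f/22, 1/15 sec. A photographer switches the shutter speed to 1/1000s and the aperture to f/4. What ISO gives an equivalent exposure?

Shutter speed: 1/15 → 1/30 → 1/60 → 1/125 → 1/250 → 1/500 → 1/1000 — 6 stops shorter (darker).
Aperture: f/22 → f/16 → f/11 → f/8 → f/5.6 → f/4 — 5 stops larger aperture (brighter).
Net change so far: 1 stop darker. Offset with the ISO: 3200 → 6400.

ISO 6400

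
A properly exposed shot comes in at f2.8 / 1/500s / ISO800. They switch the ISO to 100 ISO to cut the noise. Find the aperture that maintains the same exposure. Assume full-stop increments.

f/1.0

ISO: 800 → 400 → 200 → 100 — 3 stops lower (darker).
Need 3 stops brighter from the aperture: f/2.8 → f/2 → f/1.4 → f/1.0.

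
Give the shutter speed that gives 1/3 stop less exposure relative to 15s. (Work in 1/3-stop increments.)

13 s

Shutter speed: 15 → 13 — 1/3 stop shorter (darker).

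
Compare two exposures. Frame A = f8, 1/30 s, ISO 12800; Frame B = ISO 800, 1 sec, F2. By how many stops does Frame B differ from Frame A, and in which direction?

5 stops brighter

Aperture: f/8 → f/5.6 → f/4 → f/2.8 → f/2 — 4 stops larger aperture (brighter).
Shutter speed: 1/30 → 1/15 → 1/8 → 1/4 → 1/2 → 1 — 5 stops slower (brighter).
ISO: 12800 → 6400 → 3200 → 1600 → 800 — 4 stops dropped (darker).
Net: +4 +5 −4 = +5 stops.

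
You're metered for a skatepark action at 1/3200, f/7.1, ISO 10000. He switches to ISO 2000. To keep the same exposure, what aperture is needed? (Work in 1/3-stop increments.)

f/3.2

ISO: 10000 → 8000 → 6400 → 5000 → 4000 → 3200 → 2500 → 2000 — 2 1/3 stops lower (darker).
Need 2 1/3 stops brighter from the aperture: f/7.1 → f/6.3 → f/5.6 → f/5 → f/4.5 → f/4 → f/3.5 → f/3.2.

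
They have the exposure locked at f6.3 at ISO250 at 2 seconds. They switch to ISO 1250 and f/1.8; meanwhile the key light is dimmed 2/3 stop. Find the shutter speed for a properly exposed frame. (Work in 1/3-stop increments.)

Scene light: 2/3 stop darker.
ISO: 250 → 320 → 400 → 500 → 640 → 800 → 1000 → 1250 — 2 1/3 stops raised (brighter).
Aperture: f/6.3 → f/5.6 → f/5 → f/4.5 → f/4 → f/3.5 → f/3.2 → f/2.8 → f/2.5 → f/2.2 → f/2 → f/1.8 — 3 2/3 stops opened up (brighter).
Net so far: 5 1/3 stops brighter. Shutter speed: 2 → 1.6 → 1.3 → 1 → 0.8 → 0.6 → 0.5 → 0.4 → 0.3 → 1/4 → 1/5 → 1/6 → 1/8 → 1/10 → 1/13 → 1/15 → 1/20.

1/20s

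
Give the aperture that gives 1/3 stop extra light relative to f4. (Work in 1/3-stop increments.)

f/3.5

Aperture: f/4 → f/3.5 — 1/3 stop larger aperture (brighter).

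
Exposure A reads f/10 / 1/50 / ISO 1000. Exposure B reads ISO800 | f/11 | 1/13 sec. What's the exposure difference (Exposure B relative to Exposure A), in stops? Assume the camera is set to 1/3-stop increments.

1 1/3 stops brighter

Aperture: f/10 → f/11 — 1/3 stop smaller aperture (darker).
Shutter speed: 1/50 → 1/40 → 1/30 → 1/25 → 1/20 → 1/15 → 1/13 — 2 stops slower (brighter).
ISO: 1000 → 800 — 1/3 stop dropped (darker).
Net: −1/3 +2 −1/3 = +1 1/3 stops.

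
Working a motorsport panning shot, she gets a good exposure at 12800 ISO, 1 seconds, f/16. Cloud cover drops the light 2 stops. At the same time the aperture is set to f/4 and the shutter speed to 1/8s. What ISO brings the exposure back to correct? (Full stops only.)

ISO 25600

Scene light: 2 stops darker.
Aperture: f/16 → f/11 → f/8 → f/5.6 → f/4 — 4 stops larger aperture (brighter).
Shutter speed: 1 → 1/2 → 1/4 → 1/8 — 3 stops faster (darker).
Net so far: 1 stop darker. ISO: 12800 → 25600.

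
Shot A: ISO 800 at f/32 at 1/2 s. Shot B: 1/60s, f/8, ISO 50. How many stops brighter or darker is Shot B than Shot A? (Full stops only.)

Aperture: f/32 → f/22 → f/16 → f/11 → f/8 — 4 stops larger aperture (brighter).
Shutter speed: 1/2 → 1/4 → 1/8 → 1/15 → 1/30 → 1/60 — 5 stops shorter (darker).
ISO: 800 → 400 → 200 → 100 → 50 — 4 stops lower (darker).
Net: +4 −5 −4 = −5 stops.

5 stops darker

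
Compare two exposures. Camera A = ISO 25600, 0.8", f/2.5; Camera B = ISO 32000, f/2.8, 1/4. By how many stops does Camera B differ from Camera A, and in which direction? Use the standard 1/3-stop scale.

1 2/3 stops darker

Aperture: f/2.5 → f/2.8 — 1/3 stop stopped down (darker).
Shutter speed: 0.8 → 0.6 → 0.5 → 0.4 → 0.3 → 1/4 — 1 2/3 stops faster (darker).
ISO: 25600 → 32000 — 1/3 stop higher (brighter).
Net: −1/3 −1 2/3 +1/3 = −1 2/3 stops.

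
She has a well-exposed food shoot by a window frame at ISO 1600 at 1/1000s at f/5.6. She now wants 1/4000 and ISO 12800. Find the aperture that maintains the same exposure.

Shutter speed: 1/1000 → 1/2000 → 1/4000 — 2 stops faster (darker).
ISO: 1600 → 3200 → 6400 → 12800 — 3 stops higher (brighter).
Net change so far: 1 stop brighter. Offset with the aperture: f/5.6 → f/8.

f/8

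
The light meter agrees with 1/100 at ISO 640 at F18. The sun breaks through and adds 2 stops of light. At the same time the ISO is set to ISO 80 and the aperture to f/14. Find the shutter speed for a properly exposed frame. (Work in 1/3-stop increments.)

1/80s

Scene light: 2 stops brighter.
ISO: 640 → 500 → 400 → 320 → 250 → 200 → 160 → 125 → 100 → 80 — 3 stops lower (darker).
Aperture: f/18 → f/16 → f/14 — 2/3 stop wider (brighter).
Net so far: 1/3 stop darker. Shutter speed: 1/100 → 1/80.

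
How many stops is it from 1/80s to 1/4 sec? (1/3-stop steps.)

1/80 → 1/60 → 1/50 → 1/40 → 1/30 → 1/25 → 1/20 → 1/15 → 1/13 → 1/10 → 1/8 → 1/6 → 1/5 → 1/4 — count the steps: 13 third-stops = 4 1/3 stops.

4 1/3 stops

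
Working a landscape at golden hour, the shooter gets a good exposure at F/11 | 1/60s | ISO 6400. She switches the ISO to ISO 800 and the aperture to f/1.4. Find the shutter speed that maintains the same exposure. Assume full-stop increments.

1/500s

ISO: 6400 → 3200 → 1600 → 800 — 3 stops dropped (darker).
Aperture: f/11 → f/8 → f/5.6 → f/4 → f/2.8 → f/2 → f/1.4 — 6 stops larger aperture (brighter).
Net change so far: 3 stops brighter. Offset with the shutter speed: 1/60 → 1/125 → 1/250 → 1/500.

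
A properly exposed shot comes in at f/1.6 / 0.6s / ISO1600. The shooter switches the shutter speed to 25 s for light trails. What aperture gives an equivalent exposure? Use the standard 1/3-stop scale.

Shutter speed: 0.6 → 0.8 → 1 → 1.3 → 1.6 → 2 → 2.5 → 3.2 → 4 → 5 → 6 → 8 → 10 → 13 → 15 → 20 → 25 — 5 1/3 stops slower (brighter).
Need 5 1/3 stops darker from the aperture: f/1.6 → f/1.8 → f/2 → f/2.2 → f/2.5 → f/2.8 → f/3.2 → f/3.5 → f/4 → f/4.5 → f/5 → f/5.6 → f/6.3 → f/7.1 → f/8 → f/9 → f/10.

f/10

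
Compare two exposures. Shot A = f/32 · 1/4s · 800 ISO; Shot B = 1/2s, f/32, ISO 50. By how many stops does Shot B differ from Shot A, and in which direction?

Aperture: unchanged.
Shutter speed: 1/4 → 1/2 — 1 stop slower (brighter).
ISO: 800 → 400 → 200 → 100 → 50 — 4 stops dropped (darker).
Net: +1 −4 = −3 stops.

3 stops darker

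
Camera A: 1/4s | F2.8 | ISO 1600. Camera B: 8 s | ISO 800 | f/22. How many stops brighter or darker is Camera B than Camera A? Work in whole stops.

Aperture: f/2.8 → f/4 → f/5.6 → f/8 → f/11 → f/16 → f/22 — 6 stops stopped down (darker).
Shutter speed: 1/4 → 1/2 → 1 → 2 → 4 → 8 — 5 stops longer (brighter).
ISO: 1600 → 800 — 1 stop lower (darker).
Net: −6 +5 −1 = −2 stops.

2 stops darker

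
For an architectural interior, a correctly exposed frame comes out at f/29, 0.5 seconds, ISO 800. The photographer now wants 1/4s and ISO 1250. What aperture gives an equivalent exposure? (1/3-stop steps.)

f/25

Shutter speed: 0.5 → 0.4 → 0.3 → 1/4 — 1 stop faster (darker).
ISO: 800 → 1000 → 1250 — 2/3 stop raised (brighter).
Net change so far: 1/3 stop darker. Offset with the aperture: f/29 → f/25.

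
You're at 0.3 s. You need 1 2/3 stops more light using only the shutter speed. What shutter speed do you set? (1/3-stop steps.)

1 s

Shutter speed: 0.3 → 0.4 → 0.5 → 0.6 → 0.8 → 1 — 1 2/3 stops longer (brighter).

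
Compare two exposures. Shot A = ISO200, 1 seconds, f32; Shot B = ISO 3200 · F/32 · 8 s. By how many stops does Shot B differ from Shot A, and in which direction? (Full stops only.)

7 stops brighter

Aperture: unchanged.
Shutter speed: 1 → 2 → 4 → 8 — 3 stops slower (brighter).
ISO: 200 → 400 → 800 → 1600 → 3200 — 4 stops higher (brighter).
Net: +3 +4 = +7 stops.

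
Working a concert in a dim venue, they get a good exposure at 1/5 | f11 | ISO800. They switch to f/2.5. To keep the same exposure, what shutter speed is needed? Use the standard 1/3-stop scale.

Aperture: f/11 → f/10 → f/9 → f/8 → f/7.1 → f/6.3 → f/5.6 → f/5 → f/4.5 → f/4 → f/3.5 → f/3.2 → f/2.8 → f/2.5 — 4 1/3 stops wider (brighter).
Need 4 1/3 stops darker from the shutter speed: 1/5 → 1/6 → 1/8 → 1/10 → 1/13 → 1/15 → 1/20 → 1/25 → 1/30 → 1/40 → 1/50 → 1/60 → 1/80 → 1/100.

1/100s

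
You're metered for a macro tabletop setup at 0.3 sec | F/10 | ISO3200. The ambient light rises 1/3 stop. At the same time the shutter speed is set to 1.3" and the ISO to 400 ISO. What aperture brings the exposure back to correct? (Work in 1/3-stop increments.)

Scene light: 1/3 stop brighter.
Shutter speed: 0.3 → 0.4 → 0.5 → 0.6 → 0.8 → 1 → 1.3 — 2 stops longer (brighter).
ISO: 3200 → 2500 → 2000 → 1600 → 1250 → 1000 → 800 → 640 → 500 → 400 — 3 stops dropped (darker).
Net so far: 2/3 stop darker. Aperture: f/10 → f/9 → f/8.

f/8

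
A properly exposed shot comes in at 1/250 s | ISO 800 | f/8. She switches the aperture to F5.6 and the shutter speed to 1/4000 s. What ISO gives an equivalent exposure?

ISO 6400

Aperture: f/8 → f/5.6 — 1 stop wider (brighter).
Shutter speed: 1/250 → 1/500 → 1/1000 → 1/2000 → 1/4000 — 4 stops faster (darker).
Net change so far: 3 stops darker. Offset with the ISO: 800 → 1600 → 3200 → 6400.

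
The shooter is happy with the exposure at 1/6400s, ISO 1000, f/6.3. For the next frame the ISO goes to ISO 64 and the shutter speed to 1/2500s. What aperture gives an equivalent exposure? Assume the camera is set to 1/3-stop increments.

f/2.5

ISO: 1000 → 800 → 640 → 500 → 400 → 320 → 250 → 200 → 160 → 125 → 100 → 80 → 64 — 4 stops dropped (darker).
Shutter speed: 1/6400 → 1/5000 → 1/4000 → 1/3200 → 1/2500 — 1 1/3 stops longer (brighter).
Net change so far: 2 2/3 stops darker. Offset with the aperture: f/6.3 → f/5.6 → f/5 → f/4.5 → f/4 → f/3.5 → f/3.2 → f/2.8 → f/2.5.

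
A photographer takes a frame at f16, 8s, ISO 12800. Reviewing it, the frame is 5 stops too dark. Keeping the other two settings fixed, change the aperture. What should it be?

f/2.8

Underexposed by 5 stops → need 5 stops brighter.
Aperture: f/16 → f/11 → f/8 → f/5.6 → f/4 → f/2.8.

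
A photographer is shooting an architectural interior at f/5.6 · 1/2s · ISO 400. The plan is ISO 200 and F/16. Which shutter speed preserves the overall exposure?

ISO: 400 → 200 — 1 stop lower (darker).
Aperture: f/5.6 → f/8 → f/11 → f/16 — 3 stops stopped down (darker).
Net change so far: 4 stops darker. Offset with the shutter speed: 1/2 → 1 → 2 → 4 → 8.

8 s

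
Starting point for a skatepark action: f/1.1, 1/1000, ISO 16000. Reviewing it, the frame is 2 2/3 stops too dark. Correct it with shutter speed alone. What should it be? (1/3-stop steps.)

Underexposed by 2 2/3 stops → need 2 2/3 stops brighter.
Shutter speed: 1/1000 → 1/800 → 1/640 → 1/500 → 1/400 → 1/320 → 1/250 → 1/200 → 1/160.

1/160s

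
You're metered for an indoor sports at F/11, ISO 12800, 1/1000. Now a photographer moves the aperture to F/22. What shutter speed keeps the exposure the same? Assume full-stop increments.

1/250s

Aperture: f/11 → f/16 → f/22 — 2 stops stopped down (darker).
Need 2 stops brighter from the shutter speed: 1/1000 → 1/500 → 1/250.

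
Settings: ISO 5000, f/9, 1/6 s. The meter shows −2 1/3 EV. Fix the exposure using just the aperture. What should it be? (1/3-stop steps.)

f/4

Underexposed by 2 1/3 stops → need 2 1/3 stops brighter.
Aperture: f/9 → f/8 → f/7.1 → f/6.3 → f/5.6 → f/5 → f/4.5 → f/4.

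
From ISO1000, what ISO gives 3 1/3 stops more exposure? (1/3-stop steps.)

ISO: 1000 → 1250 → 1600 → 2000 → 2500 → 3200 → 4000 → 5000 → 6400 → 8000 → 10000 — 3 1/3 stops raised (brighter).

ISO 10000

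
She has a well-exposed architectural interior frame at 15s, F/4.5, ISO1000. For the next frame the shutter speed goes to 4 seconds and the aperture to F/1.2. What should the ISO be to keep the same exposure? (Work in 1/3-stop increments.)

ISO 320

Shutter speed: 15 → 13 → 10 → 8 → 6 → 5 → 4 — 2 stops faster (darker).
Aperture: f/4.5 → f/4 → f/3.5 → f/3.2 → f/2.8 → f/2.5 → f/2.2 → f/2 → f/1.8 → f/1.6 → f/1.4 → f/1.2 — 3 2/3 stops opened up (brighter).
Net change so far: 1 2/3 stops brighter. Offset with the ISO: 1000 → 800 → 640 → 500 → 400 → 320.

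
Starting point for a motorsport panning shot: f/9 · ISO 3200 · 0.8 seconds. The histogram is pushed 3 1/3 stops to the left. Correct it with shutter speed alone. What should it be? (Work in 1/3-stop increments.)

8 s

Underexposed by 3 1/3 stops → need 3 1/3 stops brighter.
Shutter speed: 0.8 → 1 → 1.3 → 1.6 → 2 → 2.5 → 3.2 → 4 → 5 → 6 → 8.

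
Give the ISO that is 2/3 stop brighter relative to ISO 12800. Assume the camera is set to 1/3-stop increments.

ISO: 12800 → 16000 → 20000 — 2/3 stop raised (brighter).

ISO 20000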